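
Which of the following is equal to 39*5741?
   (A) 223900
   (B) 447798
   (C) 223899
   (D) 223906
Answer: C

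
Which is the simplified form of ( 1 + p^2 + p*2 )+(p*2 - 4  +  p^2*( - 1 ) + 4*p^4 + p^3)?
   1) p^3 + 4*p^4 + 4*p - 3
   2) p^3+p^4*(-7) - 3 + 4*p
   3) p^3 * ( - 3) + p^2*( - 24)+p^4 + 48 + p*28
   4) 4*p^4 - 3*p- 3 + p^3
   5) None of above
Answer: 1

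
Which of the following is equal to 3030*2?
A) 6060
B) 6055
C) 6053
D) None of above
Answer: A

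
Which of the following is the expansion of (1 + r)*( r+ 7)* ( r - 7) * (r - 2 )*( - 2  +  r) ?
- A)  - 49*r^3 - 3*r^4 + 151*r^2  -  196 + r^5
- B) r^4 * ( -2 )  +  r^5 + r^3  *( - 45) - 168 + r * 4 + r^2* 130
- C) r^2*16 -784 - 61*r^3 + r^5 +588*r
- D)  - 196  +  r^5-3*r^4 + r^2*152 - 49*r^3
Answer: A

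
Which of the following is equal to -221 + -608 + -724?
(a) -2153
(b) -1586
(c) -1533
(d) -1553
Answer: d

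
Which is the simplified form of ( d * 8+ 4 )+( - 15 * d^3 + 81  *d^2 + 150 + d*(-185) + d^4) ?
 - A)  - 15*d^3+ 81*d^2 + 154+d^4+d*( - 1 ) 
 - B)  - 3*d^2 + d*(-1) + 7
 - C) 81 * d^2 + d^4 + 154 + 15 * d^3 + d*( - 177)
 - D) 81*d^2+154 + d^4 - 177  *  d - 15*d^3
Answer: D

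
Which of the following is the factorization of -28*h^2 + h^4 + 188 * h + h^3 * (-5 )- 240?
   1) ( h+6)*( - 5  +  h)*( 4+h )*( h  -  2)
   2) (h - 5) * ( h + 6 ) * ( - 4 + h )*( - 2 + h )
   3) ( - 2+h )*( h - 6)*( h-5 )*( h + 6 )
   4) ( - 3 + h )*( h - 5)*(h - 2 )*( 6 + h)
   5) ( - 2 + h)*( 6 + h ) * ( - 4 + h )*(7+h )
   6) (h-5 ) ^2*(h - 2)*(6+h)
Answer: 2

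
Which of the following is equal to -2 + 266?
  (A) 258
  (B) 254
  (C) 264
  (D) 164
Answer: C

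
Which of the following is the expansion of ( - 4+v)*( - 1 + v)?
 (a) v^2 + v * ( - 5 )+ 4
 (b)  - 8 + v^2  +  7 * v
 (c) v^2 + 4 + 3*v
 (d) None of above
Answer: a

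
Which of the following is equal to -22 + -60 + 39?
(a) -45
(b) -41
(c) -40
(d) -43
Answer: d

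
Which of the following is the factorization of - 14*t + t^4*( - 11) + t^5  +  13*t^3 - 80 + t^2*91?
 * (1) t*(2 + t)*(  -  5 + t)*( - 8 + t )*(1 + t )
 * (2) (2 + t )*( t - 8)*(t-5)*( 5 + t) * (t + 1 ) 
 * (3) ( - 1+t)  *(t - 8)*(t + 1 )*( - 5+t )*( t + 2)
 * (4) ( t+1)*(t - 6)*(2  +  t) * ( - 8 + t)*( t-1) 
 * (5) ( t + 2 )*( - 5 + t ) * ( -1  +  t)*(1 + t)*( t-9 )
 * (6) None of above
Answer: 3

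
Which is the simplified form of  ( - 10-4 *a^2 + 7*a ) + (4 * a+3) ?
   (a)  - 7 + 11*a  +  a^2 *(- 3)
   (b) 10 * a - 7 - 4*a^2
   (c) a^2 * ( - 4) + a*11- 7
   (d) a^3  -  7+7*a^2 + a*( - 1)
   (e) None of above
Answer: c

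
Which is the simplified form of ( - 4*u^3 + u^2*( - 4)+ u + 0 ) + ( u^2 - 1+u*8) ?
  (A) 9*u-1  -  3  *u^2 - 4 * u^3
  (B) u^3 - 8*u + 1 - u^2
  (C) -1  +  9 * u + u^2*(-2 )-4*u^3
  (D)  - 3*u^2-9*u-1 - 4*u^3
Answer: A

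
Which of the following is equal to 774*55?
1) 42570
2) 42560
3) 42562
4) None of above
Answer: 1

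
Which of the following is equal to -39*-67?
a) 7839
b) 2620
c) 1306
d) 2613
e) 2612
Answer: d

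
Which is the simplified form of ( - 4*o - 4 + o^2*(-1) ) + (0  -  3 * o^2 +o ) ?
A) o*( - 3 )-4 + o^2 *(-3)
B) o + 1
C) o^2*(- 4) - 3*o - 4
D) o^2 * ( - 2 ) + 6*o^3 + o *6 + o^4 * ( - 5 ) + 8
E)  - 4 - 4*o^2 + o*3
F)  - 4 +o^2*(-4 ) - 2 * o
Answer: C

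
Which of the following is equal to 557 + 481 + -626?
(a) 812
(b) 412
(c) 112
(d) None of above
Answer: b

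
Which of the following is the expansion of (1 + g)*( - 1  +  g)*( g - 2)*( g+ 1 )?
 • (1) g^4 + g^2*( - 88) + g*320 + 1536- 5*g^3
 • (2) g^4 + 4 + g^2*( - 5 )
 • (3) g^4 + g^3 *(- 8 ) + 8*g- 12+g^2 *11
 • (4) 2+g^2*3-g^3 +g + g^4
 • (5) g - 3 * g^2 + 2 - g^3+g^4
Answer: 5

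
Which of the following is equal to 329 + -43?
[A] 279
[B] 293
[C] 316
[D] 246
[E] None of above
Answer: E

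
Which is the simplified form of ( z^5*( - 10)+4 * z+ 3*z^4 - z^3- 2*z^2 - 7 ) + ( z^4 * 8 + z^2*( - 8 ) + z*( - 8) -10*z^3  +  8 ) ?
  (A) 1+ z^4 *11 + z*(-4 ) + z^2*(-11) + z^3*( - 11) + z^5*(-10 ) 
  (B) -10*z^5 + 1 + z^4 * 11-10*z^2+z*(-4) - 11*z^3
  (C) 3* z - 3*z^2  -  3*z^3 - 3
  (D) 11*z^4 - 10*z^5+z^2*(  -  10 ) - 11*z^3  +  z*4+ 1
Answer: B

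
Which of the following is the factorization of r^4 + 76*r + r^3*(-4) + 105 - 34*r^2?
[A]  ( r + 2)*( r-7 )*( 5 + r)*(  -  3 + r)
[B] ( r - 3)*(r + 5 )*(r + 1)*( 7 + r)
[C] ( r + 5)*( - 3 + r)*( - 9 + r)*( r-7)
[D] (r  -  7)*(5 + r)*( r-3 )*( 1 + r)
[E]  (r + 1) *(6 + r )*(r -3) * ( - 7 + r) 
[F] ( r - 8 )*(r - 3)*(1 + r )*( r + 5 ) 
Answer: D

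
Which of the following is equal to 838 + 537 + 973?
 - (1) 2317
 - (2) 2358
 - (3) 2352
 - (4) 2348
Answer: 4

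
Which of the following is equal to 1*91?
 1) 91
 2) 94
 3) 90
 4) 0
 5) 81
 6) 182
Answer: 1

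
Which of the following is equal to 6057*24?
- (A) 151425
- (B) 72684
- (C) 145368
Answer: C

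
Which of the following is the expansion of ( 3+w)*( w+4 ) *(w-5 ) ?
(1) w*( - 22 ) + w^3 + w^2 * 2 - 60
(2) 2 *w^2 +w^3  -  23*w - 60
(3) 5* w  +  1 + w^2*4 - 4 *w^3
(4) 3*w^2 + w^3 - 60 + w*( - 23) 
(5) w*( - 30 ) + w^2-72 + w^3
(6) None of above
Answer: 2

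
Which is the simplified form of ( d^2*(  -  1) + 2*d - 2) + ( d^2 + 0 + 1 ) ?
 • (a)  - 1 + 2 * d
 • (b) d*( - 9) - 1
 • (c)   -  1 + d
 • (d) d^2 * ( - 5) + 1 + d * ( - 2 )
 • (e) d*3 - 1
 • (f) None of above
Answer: a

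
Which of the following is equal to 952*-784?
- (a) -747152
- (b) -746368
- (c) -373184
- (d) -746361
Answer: b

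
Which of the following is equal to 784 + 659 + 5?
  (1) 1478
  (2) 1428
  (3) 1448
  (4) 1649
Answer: 3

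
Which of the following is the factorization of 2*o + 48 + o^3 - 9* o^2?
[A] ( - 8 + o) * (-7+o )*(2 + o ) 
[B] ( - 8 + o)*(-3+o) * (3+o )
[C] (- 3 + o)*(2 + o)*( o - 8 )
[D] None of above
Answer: C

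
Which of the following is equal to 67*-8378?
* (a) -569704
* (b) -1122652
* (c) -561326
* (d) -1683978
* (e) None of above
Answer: c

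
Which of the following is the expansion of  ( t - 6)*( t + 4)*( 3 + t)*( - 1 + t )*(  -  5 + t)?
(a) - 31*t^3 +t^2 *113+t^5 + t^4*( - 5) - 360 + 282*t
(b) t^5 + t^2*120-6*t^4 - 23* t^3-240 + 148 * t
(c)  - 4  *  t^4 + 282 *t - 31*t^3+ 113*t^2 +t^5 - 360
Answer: a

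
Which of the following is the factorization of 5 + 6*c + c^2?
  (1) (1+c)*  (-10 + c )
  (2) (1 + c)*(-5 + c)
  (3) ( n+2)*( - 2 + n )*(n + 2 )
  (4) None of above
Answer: 4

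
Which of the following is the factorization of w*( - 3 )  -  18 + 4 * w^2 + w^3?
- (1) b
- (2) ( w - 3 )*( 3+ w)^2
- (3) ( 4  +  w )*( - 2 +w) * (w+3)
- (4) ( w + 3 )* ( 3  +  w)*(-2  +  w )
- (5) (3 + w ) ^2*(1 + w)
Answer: 4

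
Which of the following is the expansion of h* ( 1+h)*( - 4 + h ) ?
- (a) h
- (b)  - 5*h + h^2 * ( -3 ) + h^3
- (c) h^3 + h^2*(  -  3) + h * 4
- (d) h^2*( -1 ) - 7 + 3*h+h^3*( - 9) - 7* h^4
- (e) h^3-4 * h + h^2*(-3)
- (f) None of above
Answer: e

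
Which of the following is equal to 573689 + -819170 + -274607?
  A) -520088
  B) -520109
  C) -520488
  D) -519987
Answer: A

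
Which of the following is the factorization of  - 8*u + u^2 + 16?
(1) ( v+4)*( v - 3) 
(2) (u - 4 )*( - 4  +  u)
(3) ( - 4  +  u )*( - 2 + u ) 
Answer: 2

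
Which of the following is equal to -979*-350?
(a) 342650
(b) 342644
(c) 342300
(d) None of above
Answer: a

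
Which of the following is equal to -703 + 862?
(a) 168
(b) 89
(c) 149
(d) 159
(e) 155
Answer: d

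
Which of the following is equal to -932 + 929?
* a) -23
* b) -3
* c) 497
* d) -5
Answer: b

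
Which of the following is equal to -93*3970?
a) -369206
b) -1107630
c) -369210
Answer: c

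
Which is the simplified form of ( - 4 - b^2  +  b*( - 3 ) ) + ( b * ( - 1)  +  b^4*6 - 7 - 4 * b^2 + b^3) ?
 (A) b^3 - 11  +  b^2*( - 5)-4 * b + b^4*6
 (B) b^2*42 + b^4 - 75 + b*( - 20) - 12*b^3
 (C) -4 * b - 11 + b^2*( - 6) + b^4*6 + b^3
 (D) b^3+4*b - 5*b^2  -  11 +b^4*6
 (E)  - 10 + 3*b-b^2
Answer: A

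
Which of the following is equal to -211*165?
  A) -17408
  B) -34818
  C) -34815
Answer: C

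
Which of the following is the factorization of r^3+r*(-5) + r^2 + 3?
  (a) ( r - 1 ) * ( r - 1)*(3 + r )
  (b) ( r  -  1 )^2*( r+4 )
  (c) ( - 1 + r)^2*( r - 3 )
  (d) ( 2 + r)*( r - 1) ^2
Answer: a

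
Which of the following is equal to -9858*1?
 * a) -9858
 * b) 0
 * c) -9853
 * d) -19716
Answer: a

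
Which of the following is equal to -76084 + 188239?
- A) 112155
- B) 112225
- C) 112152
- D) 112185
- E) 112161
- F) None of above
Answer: A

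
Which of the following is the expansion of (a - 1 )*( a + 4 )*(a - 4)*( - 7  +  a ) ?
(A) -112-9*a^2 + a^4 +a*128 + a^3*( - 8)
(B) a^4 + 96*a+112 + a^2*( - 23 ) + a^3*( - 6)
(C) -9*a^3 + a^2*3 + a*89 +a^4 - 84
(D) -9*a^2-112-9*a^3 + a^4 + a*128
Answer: A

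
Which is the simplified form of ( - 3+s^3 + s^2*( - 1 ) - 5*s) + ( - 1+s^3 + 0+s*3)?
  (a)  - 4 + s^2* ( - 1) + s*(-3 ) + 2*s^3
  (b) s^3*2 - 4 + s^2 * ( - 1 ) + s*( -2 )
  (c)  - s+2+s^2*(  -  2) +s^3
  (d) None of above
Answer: b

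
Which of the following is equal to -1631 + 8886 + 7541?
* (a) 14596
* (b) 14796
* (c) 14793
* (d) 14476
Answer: b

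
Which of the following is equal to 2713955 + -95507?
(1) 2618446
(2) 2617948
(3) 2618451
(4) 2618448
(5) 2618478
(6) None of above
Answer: 4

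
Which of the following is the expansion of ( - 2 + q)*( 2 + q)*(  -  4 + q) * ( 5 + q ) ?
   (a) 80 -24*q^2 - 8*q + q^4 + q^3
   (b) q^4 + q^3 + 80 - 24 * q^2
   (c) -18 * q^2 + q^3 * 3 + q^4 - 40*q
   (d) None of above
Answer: d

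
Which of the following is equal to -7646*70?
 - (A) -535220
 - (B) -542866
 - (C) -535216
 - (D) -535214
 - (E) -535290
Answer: A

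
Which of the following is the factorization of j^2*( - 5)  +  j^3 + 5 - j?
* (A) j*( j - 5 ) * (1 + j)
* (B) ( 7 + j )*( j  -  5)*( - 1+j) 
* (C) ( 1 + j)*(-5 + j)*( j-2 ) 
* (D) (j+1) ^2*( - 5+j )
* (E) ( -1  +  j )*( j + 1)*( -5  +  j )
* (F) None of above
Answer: E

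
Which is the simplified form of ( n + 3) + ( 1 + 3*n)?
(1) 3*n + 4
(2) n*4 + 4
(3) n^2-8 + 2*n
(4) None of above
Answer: 2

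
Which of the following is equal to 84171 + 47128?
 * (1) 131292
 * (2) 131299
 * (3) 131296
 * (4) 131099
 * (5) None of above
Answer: 2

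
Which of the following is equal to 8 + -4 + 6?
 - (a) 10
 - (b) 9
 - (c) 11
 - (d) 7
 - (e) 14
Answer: a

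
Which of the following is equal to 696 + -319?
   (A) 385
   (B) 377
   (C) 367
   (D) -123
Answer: B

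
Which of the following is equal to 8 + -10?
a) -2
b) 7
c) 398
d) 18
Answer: a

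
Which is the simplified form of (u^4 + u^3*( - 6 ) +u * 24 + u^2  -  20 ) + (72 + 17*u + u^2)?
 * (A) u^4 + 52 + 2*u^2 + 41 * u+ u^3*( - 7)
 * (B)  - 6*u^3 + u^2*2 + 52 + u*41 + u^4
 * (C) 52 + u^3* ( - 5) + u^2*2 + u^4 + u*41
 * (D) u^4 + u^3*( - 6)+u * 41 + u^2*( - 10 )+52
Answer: B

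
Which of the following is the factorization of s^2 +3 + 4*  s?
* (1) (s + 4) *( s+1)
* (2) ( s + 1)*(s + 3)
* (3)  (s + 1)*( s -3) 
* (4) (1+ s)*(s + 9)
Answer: 2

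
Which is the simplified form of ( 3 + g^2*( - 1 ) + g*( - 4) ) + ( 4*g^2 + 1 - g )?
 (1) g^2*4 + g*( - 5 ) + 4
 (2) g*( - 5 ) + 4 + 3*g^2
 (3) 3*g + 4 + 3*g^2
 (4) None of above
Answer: 2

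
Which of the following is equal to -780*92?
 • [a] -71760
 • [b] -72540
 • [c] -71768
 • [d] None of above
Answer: a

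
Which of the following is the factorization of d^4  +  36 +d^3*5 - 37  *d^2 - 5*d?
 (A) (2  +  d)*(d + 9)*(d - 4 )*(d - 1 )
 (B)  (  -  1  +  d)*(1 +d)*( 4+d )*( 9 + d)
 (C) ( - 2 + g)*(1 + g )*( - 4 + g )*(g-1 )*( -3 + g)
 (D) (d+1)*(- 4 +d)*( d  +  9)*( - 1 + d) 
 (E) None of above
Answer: D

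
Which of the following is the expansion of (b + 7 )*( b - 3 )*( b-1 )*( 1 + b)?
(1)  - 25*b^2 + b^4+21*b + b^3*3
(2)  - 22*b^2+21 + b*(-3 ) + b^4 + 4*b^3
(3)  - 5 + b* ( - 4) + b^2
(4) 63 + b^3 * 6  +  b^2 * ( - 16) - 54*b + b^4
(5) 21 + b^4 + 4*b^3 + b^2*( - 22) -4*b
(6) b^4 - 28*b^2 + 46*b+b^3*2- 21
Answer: 5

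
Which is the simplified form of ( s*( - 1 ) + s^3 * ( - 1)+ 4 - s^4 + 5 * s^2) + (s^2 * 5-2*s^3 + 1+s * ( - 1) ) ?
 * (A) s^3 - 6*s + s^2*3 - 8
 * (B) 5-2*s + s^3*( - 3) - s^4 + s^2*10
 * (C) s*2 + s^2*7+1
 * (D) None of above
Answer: B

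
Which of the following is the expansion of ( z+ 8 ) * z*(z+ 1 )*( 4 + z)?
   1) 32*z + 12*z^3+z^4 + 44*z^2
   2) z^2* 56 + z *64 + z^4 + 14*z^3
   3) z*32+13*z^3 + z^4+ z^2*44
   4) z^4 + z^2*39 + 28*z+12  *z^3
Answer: 3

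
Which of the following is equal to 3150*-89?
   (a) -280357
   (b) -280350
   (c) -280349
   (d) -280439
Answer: b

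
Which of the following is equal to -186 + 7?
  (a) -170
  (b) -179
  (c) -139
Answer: b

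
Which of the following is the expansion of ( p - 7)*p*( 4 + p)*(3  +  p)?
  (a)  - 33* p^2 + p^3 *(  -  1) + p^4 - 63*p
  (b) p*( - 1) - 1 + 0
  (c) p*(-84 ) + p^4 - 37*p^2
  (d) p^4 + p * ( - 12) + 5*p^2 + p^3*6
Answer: c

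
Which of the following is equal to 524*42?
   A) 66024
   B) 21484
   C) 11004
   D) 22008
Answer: D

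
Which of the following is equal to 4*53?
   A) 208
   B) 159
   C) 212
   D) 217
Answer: C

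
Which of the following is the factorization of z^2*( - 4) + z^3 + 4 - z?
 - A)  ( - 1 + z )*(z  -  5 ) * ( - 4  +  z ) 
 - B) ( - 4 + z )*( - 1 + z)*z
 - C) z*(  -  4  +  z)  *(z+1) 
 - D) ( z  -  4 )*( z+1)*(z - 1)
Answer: D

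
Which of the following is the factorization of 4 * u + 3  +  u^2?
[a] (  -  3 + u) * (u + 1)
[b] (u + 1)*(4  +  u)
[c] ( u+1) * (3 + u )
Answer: c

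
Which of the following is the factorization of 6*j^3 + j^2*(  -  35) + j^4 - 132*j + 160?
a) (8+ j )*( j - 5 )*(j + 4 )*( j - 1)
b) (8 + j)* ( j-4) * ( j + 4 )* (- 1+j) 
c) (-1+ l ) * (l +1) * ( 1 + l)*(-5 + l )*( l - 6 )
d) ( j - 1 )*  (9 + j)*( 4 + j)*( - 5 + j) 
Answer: a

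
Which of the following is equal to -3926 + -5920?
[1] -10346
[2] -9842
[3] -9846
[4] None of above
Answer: 3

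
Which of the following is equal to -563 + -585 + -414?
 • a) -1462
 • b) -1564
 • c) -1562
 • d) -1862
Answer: c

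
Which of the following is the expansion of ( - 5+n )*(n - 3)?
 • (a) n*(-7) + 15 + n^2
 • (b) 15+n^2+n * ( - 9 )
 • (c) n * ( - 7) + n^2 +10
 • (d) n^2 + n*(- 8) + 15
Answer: d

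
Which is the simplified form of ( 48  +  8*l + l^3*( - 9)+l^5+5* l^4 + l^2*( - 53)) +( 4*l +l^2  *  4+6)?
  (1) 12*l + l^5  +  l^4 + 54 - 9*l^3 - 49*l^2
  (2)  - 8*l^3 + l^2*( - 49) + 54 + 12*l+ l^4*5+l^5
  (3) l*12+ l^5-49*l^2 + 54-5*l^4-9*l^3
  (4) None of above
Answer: 4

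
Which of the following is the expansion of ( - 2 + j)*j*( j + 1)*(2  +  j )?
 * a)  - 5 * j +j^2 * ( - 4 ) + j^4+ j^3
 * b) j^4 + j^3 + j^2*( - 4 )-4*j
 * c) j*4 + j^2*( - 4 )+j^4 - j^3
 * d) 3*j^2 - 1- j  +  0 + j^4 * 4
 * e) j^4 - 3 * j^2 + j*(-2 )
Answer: b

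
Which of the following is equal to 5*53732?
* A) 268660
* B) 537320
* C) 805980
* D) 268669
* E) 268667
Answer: A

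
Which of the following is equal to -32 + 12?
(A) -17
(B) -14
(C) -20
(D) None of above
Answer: C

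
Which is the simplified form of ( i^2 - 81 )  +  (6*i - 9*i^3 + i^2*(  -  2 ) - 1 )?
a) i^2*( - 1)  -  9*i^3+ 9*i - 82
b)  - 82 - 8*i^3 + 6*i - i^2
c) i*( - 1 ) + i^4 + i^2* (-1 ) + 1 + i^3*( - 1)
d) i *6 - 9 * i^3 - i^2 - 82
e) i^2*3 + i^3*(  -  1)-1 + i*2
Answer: d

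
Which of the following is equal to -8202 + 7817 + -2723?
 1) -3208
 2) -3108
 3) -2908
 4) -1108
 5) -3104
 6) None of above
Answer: 2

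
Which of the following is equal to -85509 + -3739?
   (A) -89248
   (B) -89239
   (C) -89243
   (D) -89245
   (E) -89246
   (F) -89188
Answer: A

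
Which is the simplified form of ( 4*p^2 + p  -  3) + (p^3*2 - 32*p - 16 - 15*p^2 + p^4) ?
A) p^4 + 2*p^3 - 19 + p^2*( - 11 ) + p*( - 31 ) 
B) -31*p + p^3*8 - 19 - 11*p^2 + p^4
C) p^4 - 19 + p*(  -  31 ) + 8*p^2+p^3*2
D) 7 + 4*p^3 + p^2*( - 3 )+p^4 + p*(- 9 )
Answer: A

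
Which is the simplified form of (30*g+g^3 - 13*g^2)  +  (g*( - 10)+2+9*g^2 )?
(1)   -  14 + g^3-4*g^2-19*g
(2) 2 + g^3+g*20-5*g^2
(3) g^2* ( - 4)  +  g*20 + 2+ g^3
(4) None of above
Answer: 3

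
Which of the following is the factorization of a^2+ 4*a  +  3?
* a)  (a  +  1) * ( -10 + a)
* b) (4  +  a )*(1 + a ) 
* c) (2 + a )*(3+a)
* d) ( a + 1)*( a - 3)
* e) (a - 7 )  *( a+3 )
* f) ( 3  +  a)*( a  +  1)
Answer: f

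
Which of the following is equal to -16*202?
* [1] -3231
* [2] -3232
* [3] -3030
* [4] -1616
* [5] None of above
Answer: 2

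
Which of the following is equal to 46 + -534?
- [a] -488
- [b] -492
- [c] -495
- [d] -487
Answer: a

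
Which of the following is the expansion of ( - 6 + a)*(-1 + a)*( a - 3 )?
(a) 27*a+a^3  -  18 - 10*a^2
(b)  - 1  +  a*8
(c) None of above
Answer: a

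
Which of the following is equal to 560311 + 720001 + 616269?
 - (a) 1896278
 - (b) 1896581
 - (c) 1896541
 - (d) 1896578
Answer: b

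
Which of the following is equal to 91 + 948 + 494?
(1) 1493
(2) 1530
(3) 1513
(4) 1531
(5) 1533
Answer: 5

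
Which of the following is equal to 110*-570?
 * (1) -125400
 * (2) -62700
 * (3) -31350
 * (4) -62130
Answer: 2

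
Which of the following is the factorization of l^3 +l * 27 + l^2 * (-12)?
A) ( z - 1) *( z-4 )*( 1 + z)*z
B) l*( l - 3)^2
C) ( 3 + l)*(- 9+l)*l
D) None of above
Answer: D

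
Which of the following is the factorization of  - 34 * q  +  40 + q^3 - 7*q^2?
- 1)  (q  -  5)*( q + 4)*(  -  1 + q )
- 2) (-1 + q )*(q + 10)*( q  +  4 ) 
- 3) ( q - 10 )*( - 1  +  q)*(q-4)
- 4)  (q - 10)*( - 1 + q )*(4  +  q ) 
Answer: 4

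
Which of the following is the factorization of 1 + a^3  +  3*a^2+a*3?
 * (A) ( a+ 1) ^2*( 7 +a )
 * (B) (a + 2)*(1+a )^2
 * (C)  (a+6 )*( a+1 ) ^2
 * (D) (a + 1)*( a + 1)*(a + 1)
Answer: D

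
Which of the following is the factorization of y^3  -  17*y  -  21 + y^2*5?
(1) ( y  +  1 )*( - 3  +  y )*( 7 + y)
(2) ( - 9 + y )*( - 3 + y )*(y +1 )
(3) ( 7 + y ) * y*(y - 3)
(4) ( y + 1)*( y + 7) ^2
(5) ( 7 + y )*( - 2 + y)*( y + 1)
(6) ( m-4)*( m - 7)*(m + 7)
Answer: 1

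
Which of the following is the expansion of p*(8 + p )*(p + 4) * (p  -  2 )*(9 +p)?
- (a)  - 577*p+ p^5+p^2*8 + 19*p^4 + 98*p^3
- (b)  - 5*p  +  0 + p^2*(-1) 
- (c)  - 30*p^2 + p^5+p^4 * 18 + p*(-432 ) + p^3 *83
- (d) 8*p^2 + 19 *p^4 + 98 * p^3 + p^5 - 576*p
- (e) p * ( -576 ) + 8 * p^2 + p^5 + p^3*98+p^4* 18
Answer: d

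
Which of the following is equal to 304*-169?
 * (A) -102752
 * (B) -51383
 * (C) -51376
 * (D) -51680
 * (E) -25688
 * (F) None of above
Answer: C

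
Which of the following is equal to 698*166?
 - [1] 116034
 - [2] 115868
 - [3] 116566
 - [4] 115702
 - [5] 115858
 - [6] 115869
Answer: 2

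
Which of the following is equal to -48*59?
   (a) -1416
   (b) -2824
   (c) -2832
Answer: c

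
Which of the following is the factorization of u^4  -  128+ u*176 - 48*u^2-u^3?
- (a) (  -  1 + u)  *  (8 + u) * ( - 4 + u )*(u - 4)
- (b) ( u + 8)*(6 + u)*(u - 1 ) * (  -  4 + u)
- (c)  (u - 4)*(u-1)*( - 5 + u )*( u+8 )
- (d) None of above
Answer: a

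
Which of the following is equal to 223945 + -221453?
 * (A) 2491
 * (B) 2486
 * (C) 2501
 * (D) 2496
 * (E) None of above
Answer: E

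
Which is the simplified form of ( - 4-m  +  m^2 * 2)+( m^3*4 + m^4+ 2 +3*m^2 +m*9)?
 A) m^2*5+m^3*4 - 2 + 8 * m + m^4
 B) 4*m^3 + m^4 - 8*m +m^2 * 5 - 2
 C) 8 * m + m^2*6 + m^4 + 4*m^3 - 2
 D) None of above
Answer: A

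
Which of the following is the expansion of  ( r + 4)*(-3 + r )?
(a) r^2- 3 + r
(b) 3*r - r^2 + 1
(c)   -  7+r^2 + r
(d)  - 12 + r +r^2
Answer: d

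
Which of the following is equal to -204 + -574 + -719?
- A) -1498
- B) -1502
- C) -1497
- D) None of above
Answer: C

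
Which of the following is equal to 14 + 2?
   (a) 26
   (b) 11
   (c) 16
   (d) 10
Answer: c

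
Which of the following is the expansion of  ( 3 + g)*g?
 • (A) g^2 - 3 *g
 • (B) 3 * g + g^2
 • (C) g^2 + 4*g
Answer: B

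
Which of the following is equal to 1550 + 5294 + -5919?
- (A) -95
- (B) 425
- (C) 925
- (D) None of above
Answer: C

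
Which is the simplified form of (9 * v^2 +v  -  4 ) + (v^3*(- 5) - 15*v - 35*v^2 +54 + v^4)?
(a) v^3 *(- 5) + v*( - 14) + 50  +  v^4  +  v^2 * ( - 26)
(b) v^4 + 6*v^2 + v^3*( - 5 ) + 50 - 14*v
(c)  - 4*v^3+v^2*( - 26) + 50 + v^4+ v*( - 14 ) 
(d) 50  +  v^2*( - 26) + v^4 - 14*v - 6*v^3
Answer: a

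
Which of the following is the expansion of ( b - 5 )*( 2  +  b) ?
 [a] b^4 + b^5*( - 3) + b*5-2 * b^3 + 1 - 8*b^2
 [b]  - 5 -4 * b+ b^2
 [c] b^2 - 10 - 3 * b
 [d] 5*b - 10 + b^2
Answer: c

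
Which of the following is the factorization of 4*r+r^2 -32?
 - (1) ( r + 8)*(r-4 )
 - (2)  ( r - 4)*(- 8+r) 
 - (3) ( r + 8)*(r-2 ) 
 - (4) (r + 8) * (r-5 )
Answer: 1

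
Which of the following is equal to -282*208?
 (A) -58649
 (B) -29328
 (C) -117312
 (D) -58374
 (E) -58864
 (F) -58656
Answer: F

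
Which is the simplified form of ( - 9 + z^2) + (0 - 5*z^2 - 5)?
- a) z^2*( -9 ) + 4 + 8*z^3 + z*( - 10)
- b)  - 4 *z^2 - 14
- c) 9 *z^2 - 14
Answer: b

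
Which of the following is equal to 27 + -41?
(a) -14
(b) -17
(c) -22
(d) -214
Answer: a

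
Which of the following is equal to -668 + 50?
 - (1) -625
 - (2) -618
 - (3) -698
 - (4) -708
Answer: 2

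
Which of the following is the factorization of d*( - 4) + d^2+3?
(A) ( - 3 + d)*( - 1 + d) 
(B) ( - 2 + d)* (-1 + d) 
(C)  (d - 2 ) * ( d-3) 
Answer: A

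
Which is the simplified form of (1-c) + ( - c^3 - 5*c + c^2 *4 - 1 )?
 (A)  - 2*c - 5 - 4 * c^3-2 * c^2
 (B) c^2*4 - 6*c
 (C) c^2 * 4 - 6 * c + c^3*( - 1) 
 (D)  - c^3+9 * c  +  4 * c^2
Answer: C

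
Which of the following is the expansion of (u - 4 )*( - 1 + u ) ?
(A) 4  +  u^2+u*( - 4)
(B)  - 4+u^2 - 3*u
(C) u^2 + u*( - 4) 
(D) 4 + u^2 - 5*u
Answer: D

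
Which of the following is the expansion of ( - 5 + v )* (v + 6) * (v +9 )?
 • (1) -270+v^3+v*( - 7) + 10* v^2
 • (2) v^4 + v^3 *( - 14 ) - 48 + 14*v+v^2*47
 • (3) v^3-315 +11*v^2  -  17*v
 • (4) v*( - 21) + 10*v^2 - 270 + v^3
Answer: 4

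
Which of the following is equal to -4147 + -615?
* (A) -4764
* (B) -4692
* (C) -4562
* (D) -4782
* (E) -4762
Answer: E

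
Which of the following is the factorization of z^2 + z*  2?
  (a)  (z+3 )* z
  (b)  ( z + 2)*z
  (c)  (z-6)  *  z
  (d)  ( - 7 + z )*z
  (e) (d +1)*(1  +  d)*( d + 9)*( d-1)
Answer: b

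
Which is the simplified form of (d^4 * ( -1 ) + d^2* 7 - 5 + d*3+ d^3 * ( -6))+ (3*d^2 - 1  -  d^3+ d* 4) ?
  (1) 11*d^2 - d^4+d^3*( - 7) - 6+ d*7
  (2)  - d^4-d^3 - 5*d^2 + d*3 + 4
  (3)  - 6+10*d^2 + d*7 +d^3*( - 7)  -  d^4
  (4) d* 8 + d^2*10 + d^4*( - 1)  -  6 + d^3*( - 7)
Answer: 3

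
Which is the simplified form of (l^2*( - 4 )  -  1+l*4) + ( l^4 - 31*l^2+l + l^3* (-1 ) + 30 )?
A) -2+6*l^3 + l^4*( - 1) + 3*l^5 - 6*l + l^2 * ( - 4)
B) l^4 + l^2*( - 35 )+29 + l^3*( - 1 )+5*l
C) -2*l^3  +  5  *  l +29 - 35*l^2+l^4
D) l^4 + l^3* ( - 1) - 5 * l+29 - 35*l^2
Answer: B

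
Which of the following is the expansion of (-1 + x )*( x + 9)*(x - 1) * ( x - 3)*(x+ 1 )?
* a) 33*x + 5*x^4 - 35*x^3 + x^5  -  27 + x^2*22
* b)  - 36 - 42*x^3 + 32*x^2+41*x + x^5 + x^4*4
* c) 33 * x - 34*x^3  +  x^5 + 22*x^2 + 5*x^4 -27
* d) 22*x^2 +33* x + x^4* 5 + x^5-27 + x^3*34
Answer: c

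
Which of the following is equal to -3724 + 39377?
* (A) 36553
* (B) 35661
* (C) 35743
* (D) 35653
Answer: D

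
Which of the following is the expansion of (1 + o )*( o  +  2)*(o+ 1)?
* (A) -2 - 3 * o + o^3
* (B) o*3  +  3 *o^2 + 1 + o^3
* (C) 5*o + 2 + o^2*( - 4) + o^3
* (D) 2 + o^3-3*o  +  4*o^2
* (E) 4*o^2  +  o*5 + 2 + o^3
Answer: E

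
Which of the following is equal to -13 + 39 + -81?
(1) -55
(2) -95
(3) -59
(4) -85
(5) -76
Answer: 1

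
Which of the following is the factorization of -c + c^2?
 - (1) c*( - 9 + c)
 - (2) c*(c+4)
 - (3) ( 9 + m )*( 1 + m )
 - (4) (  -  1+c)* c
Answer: 4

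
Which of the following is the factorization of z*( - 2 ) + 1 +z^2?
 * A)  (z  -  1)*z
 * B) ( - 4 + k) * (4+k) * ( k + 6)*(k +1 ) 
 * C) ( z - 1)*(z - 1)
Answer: C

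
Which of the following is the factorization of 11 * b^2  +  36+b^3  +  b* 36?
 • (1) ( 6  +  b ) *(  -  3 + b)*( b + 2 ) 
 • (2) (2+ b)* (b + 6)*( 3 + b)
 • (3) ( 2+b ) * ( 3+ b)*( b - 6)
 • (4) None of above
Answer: 2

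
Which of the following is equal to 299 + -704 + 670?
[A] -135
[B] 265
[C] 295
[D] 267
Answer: B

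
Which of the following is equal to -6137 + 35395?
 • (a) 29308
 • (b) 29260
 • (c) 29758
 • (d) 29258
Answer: d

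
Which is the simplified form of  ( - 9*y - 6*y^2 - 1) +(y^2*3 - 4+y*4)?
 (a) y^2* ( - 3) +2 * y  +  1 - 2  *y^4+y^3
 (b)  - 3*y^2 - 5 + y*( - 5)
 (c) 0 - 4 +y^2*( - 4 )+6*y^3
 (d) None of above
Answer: b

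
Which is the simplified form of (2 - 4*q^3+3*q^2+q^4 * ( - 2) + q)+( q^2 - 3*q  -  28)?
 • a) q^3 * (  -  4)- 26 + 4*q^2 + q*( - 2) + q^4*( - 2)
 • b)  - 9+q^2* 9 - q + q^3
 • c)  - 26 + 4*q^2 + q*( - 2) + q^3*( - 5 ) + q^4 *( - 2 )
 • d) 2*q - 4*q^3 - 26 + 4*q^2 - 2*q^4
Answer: a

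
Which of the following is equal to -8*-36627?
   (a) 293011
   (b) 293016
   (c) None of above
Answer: b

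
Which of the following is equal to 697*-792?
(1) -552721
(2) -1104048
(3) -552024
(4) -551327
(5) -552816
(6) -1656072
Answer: 3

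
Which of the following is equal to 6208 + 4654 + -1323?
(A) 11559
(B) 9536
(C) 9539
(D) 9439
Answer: C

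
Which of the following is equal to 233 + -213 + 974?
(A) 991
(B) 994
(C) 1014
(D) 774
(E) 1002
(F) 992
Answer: B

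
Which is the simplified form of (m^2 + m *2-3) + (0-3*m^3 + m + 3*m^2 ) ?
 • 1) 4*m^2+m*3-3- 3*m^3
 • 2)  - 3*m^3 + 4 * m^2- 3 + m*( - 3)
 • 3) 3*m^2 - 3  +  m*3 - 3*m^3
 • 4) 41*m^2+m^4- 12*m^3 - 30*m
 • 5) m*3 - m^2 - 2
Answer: 1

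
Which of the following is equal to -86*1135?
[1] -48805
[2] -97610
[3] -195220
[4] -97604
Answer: 2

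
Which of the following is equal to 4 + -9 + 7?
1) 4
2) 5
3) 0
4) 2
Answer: 4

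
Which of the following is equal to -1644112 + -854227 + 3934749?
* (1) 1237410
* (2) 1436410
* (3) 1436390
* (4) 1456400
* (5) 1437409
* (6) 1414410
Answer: 2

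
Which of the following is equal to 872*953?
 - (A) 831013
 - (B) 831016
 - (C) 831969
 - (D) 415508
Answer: B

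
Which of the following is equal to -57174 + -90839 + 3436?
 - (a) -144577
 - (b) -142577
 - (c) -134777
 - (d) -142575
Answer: a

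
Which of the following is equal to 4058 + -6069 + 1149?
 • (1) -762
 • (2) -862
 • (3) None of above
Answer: 2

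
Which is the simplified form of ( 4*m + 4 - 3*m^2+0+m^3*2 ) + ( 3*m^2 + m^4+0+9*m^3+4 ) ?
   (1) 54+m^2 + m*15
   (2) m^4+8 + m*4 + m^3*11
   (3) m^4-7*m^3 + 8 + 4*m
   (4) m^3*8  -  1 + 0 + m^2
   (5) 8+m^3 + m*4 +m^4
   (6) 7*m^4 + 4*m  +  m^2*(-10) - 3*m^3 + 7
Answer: 2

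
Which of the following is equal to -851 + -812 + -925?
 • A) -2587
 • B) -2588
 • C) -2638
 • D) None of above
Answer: B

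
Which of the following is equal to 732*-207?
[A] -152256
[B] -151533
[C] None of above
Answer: C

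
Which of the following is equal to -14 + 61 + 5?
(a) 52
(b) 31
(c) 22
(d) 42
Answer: a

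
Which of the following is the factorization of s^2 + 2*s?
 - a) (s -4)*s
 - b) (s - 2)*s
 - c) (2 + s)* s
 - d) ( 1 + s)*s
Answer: c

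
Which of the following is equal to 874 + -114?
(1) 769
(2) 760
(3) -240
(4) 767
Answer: 2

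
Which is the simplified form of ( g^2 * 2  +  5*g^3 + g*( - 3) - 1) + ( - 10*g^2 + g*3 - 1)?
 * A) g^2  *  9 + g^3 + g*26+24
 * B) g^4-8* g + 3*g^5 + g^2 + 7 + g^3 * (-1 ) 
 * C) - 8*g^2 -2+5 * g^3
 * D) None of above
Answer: C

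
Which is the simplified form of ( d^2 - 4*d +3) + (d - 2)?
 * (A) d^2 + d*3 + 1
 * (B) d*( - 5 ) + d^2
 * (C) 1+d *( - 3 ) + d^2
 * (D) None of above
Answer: C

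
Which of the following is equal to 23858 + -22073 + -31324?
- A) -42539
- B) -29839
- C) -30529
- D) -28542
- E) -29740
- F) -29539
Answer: F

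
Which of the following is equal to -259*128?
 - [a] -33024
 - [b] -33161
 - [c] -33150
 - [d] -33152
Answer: d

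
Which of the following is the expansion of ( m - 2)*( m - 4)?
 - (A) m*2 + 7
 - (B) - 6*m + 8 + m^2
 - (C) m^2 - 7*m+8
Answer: B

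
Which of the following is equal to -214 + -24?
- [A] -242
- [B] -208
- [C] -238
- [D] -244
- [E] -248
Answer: C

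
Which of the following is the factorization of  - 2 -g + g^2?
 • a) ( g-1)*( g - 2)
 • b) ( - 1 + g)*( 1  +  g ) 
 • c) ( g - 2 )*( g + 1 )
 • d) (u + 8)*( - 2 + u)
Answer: c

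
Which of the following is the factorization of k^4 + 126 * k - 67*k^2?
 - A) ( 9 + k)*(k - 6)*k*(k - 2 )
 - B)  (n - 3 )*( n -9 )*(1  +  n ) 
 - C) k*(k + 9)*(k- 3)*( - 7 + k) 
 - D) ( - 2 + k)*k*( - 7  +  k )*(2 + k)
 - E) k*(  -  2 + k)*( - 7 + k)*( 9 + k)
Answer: E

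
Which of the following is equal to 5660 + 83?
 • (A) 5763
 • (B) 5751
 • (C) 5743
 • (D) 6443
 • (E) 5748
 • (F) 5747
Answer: C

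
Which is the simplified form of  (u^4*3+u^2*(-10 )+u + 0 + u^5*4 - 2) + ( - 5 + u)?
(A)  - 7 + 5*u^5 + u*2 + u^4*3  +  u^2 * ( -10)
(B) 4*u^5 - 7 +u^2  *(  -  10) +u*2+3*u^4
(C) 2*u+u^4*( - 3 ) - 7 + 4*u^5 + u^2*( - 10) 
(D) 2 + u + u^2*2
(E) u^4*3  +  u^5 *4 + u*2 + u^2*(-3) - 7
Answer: B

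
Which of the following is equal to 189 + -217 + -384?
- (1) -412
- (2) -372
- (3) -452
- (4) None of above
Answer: 1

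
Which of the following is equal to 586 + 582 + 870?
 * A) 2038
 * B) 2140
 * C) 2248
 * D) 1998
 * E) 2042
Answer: A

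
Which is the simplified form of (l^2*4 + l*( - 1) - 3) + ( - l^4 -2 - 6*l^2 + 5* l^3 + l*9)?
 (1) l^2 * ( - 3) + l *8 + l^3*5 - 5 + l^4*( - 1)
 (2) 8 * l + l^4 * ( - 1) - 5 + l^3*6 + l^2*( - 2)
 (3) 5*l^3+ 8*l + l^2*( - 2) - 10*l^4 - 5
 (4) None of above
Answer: 4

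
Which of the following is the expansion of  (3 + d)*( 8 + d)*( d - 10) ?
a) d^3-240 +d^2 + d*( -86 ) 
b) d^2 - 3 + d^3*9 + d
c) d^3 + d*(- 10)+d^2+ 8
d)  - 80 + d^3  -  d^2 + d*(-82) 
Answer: a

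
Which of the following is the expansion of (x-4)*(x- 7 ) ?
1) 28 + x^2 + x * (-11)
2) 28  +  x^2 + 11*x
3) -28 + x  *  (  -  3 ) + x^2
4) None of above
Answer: 1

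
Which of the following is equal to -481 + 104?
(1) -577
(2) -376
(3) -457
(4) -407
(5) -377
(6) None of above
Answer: 5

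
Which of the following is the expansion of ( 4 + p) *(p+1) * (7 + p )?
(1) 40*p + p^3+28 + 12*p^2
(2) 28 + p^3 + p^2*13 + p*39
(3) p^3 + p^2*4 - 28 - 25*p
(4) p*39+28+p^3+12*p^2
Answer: 4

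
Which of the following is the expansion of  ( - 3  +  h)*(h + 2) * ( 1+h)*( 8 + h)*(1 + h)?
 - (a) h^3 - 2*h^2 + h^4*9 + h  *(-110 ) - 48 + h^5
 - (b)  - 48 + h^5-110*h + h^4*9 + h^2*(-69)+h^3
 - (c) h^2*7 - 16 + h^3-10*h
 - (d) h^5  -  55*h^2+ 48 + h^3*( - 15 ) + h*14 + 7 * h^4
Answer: b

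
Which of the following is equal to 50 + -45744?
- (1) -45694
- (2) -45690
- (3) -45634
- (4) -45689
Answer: 1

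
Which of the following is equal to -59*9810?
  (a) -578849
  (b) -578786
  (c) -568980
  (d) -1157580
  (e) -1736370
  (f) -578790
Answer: f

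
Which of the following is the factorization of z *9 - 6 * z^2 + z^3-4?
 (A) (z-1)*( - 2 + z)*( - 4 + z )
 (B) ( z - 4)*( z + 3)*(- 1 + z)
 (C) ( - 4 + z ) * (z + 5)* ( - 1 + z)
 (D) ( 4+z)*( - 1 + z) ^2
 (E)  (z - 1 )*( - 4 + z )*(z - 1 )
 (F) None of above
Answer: E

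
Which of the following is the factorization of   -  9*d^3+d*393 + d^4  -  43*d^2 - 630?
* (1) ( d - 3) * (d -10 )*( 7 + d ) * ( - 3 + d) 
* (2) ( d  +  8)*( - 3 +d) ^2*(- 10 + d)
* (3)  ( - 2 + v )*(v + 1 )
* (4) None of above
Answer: 1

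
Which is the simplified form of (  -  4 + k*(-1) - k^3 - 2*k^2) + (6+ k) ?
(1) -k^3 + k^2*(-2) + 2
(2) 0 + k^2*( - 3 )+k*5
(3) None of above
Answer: 1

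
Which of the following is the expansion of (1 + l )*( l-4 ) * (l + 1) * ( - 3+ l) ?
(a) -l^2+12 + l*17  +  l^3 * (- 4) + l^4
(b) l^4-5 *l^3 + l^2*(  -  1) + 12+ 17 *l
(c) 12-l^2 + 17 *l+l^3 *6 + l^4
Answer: b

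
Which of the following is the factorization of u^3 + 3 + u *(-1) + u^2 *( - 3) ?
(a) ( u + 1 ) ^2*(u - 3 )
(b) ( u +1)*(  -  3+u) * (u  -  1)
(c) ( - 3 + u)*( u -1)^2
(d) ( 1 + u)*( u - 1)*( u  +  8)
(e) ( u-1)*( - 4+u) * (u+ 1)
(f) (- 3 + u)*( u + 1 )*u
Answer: b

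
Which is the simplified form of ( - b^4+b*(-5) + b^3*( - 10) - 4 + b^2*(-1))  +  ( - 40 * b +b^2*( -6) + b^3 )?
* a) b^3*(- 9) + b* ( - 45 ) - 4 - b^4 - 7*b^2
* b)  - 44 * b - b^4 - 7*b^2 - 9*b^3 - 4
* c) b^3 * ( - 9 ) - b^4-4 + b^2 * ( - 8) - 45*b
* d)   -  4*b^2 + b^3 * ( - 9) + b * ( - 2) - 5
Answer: a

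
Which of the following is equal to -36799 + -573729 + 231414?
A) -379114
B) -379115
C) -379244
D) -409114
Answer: A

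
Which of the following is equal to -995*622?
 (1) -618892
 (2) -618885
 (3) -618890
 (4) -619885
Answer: 3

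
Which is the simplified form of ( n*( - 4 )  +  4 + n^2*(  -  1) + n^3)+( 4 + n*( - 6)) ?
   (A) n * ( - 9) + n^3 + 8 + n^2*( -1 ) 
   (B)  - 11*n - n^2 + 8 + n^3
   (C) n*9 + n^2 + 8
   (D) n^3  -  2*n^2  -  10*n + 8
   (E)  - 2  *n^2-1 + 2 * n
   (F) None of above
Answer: F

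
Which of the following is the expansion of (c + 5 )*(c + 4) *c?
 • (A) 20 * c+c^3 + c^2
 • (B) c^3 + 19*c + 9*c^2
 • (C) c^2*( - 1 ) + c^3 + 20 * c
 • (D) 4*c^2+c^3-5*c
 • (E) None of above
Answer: E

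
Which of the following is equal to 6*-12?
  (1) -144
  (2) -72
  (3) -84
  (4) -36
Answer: 2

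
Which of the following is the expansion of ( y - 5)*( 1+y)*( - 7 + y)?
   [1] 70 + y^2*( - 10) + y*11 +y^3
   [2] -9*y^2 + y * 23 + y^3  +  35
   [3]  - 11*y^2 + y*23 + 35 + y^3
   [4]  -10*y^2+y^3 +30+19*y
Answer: 3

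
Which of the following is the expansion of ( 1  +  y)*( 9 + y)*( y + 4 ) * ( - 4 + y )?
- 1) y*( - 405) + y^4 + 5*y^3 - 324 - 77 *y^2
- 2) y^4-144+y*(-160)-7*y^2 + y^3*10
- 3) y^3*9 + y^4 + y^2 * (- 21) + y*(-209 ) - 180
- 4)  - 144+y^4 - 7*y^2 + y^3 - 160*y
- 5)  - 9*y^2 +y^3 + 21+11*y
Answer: 2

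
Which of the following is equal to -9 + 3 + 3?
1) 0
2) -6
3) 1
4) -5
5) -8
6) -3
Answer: 6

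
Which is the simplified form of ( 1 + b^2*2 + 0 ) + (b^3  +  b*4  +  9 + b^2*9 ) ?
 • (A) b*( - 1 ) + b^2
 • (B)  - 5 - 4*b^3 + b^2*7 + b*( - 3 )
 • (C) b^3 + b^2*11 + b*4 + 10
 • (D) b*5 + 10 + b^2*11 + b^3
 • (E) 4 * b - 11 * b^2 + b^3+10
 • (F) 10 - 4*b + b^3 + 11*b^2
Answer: C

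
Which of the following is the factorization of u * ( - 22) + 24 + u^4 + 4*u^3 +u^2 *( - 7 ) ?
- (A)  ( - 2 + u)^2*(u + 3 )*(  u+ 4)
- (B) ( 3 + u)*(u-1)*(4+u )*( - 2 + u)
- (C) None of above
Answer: B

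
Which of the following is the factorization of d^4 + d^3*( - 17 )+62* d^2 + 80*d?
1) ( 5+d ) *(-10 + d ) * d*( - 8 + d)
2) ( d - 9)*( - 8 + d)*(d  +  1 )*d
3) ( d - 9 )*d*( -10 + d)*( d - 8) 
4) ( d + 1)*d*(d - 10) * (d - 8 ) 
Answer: 4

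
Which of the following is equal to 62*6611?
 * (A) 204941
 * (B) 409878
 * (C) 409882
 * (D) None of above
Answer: C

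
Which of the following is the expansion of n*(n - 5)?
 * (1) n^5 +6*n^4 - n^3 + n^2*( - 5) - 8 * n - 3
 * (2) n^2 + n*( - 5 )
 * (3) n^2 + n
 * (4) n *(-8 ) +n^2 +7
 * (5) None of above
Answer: 2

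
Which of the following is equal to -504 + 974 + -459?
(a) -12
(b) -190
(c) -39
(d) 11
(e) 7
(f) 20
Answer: d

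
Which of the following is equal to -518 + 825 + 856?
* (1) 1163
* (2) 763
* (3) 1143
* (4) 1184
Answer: 1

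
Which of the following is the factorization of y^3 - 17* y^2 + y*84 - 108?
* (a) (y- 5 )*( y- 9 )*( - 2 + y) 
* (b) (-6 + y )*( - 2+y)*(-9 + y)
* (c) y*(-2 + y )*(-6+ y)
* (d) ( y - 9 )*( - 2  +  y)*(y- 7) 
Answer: b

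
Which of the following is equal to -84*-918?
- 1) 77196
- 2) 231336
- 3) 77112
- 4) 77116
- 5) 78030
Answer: 3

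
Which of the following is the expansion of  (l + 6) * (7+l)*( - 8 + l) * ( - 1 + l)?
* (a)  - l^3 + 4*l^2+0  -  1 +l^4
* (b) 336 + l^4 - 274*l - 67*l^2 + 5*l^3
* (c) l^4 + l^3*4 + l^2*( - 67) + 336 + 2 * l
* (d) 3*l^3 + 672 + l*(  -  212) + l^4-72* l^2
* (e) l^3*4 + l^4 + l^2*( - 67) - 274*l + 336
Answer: e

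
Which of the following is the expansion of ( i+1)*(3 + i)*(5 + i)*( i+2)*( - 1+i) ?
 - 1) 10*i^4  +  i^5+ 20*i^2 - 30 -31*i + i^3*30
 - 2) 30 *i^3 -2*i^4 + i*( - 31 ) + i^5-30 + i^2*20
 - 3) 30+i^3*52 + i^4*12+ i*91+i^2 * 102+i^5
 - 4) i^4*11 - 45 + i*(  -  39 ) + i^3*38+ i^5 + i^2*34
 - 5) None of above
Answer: 1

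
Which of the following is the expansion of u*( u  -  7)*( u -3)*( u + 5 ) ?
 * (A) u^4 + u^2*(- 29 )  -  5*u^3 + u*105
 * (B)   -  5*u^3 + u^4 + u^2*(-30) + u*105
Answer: A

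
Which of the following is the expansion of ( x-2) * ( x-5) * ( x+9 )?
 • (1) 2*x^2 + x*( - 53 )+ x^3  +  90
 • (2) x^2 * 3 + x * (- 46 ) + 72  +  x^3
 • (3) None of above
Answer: 1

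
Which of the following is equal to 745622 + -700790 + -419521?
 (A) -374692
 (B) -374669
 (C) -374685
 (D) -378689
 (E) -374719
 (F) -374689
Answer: F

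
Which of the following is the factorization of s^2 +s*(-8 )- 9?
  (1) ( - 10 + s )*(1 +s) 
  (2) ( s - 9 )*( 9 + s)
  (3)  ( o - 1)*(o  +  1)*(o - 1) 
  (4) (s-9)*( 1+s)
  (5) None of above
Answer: 4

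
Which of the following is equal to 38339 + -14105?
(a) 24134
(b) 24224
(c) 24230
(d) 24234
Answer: d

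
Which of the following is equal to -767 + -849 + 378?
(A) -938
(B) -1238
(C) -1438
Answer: B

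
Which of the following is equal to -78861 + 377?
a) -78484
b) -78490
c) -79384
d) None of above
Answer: a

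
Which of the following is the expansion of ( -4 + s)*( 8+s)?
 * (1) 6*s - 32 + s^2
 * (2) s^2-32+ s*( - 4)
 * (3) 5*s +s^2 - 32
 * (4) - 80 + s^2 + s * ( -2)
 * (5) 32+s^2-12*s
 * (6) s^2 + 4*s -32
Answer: 6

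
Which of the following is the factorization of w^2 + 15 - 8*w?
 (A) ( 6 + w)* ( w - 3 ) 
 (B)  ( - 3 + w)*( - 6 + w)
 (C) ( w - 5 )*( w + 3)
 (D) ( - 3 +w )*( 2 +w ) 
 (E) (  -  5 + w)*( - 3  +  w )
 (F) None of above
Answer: E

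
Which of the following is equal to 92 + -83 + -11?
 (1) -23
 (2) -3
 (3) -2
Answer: 3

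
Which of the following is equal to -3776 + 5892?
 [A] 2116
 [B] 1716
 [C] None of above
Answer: A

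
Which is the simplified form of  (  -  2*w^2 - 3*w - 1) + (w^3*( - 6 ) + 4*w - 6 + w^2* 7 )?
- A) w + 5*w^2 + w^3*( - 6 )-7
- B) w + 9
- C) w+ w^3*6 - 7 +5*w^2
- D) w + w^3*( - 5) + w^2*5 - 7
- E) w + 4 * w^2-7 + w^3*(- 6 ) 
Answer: A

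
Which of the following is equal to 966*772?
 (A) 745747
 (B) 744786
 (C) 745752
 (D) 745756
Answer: C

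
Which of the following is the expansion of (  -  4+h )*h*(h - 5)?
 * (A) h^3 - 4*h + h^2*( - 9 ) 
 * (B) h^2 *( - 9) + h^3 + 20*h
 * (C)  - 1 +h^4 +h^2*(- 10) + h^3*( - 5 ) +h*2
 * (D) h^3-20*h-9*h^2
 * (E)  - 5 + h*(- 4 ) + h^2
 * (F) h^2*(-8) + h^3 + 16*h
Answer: B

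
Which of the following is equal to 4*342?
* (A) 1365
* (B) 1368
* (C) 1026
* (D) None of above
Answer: B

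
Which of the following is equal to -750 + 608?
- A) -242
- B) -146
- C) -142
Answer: C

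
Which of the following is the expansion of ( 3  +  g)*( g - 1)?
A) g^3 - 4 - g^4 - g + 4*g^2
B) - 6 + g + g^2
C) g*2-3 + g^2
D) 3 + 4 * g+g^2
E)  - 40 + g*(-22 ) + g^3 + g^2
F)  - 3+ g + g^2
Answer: C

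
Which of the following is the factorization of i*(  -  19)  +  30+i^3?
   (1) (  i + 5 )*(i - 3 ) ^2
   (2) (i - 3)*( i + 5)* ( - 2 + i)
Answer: 2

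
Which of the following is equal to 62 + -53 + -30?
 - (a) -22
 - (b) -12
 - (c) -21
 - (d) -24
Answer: c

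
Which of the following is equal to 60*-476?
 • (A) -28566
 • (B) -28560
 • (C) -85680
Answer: B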